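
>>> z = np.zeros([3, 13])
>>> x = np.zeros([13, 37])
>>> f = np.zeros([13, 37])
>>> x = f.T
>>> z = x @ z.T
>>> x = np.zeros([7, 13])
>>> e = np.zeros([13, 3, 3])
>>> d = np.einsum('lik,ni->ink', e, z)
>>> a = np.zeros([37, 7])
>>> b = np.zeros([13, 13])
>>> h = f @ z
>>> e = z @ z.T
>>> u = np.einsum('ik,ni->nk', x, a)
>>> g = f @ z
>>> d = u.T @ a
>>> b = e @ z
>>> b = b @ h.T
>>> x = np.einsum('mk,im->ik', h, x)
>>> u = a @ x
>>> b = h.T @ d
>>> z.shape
(37, 3)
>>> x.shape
(7, 3)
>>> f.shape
(13, 37)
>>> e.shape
(37, 37)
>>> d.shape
(13, 7)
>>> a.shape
(37, 7)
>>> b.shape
(3, 7)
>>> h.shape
(13, 3)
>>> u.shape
(37, 3)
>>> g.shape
(13, 3)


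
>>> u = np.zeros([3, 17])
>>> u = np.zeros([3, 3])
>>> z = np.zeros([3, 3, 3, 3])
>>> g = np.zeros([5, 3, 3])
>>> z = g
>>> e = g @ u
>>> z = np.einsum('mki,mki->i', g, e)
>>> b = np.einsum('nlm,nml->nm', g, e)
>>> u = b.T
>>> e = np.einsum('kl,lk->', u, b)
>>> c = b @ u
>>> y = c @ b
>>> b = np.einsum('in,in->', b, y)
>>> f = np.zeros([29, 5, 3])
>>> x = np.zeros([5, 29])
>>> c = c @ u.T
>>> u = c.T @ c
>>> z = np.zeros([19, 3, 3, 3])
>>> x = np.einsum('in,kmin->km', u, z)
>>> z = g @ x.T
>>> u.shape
(3, 3)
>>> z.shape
(5, 3, 19)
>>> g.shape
(5, 3, 3)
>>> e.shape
()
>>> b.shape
()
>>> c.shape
(5, 3)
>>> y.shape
(5, 3)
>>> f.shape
(29, 5, 3)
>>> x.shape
(19, 3)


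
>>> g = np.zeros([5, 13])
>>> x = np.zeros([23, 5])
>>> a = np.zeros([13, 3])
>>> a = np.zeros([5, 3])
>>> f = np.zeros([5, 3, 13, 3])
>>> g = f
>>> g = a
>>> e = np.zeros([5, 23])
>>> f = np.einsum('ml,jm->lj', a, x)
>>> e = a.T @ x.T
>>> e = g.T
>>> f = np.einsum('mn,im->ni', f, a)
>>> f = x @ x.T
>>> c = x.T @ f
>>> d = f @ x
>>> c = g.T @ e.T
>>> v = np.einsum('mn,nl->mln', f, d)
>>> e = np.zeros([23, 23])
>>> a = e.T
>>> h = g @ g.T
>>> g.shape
(5, 3)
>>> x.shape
(23, 5)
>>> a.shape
(23, 23)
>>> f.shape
(23, 23)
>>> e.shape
(23, 23)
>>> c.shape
(3, 3)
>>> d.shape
(23, 5)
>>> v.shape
(23, 5, 23)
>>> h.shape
(5, 5)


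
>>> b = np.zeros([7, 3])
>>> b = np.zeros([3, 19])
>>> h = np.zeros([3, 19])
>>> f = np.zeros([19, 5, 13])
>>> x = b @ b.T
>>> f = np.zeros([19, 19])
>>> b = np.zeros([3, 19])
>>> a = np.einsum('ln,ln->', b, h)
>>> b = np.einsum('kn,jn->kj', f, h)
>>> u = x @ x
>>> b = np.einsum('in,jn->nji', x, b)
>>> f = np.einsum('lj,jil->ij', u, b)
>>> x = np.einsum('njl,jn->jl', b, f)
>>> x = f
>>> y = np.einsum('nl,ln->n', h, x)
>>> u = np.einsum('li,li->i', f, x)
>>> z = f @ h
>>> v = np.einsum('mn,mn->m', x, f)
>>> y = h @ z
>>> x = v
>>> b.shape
(3, 19, 3)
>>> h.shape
(3, 19)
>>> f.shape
(19, 3)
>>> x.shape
(19,)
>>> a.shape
()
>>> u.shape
(3,)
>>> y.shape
(3, 19)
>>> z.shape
(19, 19)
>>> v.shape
(19,)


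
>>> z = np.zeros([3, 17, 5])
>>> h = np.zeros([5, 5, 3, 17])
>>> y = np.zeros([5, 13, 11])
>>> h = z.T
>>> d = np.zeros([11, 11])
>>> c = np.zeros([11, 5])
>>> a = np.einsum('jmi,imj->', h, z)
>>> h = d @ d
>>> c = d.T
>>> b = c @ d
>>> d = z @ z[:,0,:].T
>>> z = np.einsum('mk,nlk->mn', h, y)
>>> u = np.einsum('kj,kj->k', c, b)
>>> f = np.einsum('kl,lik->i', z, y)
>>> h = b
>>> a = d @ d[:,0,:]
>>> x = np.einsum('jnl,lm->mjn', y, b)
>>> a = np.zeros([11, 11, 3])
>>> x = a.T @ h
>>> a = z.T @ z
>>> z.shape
(11, 5)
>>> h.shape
(11, 11)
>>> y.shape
(5, 13, 11)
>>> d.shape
(3, 17, 3)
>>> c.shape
(11, 11)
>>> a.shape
(5, 5)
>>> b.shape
(11, 11)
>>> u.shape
(11,)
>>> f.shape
(13,)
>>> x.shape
(3, 11, 11)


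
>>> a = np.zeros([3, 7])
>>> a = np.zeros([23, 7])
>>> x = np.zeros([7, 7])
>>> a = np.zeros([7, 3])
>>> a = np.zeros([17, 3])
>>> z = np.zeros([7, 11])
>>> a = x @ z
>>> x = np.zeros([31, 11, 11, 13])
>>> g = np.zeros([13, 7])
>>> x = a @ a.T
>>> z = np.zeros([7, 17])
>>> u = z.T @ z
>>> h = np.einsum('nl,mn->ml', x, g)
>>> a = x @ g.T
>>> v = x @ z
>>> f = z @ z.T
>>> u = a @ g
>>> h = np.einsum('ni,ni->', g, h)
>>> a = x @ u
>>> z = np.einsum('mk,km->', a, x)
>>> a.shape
(7, 7)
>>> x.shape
(7, 7)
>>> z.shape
()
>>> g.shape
(13, 7)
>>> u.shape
(7, 7)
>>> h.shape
()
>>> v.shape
(7, 17)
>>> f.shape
(7, 7)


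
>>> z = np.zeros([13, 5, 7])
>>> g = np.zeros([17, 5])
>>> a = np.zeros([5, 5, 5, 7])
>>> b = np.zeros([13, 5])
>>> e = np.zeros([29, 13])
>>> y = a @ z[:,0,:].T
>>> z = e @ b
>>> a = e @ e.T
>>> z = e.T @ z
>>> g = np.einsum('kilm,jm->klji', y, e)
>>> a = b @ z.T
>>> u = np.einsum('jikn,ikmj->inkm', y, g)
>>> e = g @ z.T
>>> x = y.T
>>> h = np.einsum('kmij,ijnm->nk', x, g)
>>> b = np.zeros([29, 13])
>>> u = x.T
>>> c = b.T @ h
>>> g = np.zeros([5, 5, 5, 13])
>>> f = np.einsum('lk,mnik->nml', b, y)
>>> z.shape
(13, 5)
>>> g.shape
(5, 5, 5, 13)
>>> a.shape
(13, 13)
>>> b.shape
(29, 13)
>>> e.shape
(5, 5, 29, 13)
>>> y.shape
(5, 5, 5, 13)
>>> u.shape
(5, 5, 5, 13)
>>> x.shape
(13, 5, 5, 5)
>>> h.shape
(29, 13)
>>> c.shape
(13, 13)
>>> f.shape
(5, 5, 29)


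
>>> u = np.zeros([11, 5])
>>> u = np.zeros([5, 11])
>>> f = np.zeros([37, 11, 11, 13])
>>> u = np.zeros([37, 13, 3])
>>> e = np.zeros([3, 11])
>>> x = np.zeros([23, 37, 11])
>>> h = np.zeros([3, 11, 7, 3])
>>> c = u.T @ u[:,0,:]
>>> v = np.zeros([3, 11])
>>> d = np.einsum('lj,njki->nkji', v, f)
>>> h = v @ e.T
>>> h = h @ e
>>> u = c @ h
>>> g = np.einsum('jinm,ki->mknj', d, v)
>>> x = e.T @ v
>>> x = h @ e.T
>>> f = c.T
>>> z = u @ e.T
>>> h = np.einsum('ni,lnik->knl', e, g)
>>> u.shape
(3, 13, 11)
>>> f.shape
(3, 13, 3)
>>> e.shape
(3, 11)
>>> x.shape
(3, 3)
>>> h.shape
(37, 3, 13)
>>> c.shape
(3, 13, 3)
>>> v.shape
(3, 11)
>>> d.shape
(37, 11, 11, 13)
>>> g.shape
(13, 3, 11, 37)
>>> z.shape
(3, 13, 3)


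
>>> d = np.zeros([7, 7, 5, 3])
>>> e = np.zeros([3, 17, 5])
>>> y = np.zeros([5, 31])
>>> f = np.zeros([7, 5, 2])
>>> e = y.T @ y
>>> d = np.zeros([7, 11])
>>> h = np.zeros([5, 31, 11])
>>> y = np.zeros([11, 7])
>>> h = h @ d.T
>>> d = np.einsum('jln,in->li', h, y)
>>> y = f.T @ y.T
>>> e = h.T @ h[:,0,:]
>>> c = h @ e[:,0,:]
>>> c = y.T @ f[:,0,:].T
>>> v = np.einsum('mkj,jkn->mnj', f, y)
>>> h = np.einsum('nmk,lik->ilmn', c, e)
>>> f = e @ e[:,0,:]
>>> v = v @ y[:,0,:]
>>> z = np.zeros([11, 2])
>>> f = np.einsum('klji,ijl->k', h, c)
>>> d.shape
(31, 11)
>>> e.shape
(7, 31, 7)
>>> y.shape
(2, 5, 11)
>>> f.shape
(31,)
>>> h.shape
(31, 7, 5, 11)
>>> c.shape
(11, 5, 7)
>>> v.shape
(7, 11, 11)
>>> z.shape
(11, 2)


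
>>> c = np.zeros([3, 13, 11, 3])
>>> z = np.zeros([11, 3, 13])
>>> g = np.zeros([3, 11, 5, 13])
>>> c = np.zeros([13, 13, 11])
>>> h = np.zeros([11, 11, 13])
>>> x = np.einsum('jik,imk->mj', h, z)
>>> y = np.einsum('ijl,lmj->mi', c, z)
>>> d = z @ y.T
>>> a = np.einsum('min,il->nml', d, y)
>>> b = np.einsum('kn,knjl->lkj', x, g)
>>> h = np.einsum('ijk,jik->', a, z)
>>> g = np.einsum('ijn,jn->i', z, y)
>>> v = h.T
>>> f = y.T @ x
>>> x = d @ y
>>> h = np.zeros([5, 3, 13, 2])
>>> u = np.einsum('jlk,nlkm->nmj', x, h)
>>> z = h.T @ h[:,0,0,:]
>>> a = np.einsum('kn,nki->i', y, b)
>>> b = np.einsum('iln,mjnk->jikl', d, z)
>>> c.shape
(13, 13, 11)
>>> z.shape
(2, 13, 3, 2)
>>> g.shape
(11,)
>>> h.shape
(5, 3, 13, 2)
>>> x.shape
(11, 3, 13)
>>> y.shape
(3, 13)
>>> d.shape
(11, 3, 3)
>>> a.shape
(5,)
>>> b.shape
(13, 11, 2, 3)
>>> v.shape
()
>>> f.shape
(13, 11)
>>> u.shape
(5, 2, 11)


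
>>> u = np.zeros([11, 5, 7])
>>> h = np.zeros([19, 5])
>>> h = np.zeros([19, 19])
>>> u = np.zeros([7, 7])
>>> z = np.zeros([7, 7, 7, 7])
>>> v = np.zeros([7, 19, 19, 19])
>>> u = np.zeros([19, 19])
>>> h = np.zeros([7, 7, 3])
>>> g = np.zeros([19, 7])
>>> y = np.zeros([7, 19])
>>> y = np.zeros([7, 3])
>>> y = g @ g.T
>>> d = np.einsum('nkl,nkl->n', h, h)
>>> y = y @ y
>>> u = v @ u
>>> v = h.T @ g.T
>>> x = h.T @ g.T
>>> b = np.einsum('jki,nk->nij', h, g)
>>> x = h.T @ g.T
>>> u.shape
(7, 19, 19, 19)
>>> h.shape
(7, 7, 3)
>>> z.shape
(7, 7, 7, 7)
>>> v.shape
(3, 7, 19)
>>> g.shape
(19, 7)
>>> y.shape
(19, 19)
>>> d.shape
(7,)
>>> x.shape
(3, 7, 19)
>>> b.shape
(19, 3, 7)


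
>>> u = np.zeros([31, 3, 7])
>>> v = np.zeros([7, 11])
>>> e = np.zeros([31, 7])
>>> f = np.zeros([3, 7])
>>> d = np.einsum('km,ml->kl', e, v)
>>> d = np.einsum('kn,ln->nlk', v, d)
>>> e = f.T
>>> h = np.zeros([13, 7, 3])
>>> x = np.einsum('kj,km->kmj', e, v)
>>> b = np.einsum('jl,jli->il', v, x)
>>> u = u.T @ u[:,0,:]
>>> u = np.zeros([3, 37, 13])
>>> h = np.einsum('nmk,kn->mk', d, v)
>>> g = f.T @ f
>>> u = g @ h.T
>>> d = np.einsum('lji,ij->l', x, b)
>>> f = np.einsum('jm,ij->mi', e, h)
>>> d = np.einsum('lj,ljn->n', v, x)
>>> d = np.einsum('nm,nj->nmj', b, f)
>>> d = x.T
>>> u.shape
(7, 31)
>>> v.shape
(7, 11)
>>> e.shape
(7, 3)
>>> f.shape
(3, 31)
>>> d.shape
(3, 11, 7)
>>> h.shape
(31, 7)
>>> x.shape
(7, 11, 3)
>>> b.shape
(3, 11)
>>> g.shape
(7, 7)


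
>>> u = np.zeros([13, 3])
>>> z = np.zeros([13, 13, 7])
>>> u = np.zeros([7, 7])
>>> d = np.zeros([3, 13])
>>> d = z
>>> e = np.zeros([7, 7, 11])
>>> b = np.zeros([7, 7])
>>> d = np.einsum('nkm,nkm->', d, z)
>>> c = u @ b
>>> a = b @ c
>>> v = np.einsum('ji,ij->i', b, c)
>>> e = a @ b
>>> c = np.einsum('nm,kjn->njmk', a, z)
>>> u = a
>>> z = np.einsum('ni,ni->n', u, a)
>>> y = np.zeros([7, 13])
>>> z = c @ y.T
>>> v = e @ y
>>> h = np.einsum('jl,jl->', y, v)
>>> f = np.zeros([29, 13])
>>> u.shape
(7, 7)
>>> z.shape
(7, 13, 7, 7)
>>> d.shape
()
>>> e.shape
(7, 7)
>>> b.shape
(7, 7)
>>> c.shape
(7, 13, 7, 13)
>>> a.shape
(7, 7)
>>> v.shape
(7, 13)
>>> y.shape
(7, 13)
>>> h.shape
()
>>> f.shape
(29, 13)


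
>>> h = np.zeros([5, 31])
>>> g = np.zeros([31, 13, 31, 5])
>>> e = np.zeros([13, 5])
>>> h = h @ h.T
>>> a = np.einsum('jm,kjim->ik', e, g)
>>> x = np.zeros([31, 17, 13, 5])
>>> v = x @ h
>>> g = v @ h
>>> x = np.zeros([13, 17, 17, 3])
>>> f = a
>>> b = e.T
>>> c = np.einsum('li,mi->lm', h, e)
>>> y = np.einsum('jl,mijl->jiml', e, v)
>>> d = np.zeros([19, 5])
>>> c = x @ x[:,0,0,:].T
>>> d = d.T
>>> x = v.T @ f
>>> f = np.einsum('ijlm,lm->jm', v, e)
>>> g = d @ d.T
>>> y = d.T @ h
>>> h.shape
(5, 5)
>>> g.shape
(5, 5)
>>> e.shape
(13, 5)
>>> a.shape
(31, 31)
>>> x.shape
(5, 13, 17, 31)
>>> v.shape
(31, 17, 13, 5)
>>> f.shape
(17, 5)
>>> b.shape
(5, 13)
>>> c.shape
(13, 17, 17, 13)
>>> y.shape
(19, 5)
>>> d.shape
(5, 19)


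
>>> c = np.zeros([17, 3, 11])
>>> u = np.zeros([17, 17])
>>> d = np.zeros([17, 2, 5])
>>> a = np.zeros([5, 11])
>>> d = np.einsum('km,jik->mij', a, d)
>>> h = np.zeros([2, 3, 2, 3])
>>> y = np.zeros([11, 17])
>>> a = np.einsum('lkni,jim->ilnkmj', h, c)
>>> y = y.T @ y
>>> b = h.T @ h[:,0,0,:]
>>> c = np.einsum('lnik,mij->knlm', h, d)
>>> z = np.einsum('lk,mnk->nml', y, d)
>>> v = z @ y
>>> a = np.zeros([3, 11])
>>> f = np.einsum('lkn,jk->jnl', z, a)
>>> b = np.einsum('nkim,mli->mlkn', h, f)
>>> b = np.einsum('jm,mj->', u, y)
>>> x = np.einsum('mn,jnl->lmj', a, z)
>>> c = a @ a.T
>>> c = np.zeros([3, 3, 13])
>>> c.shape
(3, 3, 13)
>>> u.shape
(17, 17)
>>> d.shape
(11, 2, 17)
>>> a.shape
(3, 11)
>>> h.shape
(2, 3, 2, 3)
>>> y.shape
(17, 17)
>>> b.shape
()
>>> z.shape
(2, 11, 17)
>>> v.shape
(2, 11, 17)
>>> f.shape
(3, 17, 2)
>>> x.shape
(17, 3, 2)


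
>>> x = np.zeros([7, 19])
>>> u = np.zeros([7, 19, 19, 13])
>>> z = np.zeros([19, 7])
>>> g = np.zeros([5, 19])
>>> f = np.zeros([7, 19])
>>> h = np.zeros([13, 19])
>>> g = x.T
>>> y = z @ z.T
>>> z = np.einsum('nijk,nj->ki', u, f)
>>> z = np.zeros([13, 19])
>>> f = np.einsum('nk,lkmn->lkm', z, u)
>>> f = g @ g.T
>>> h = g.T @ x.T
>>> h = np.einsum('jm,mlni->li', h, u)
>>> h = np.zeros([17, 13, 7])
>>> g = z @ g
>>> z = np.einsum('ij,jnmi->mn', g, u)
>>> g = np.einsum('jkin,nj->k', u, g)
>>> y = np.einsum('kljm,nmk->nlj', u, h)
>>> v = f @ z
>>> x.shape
(7, 19)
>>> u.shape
(7, 19, 19, 13)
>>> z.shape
(19, 19)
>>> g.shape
(19,)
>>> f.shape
(19, 19)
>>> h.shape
(17, 13, 7)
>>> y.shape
(17, 19, 19)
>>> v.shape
(19, 19)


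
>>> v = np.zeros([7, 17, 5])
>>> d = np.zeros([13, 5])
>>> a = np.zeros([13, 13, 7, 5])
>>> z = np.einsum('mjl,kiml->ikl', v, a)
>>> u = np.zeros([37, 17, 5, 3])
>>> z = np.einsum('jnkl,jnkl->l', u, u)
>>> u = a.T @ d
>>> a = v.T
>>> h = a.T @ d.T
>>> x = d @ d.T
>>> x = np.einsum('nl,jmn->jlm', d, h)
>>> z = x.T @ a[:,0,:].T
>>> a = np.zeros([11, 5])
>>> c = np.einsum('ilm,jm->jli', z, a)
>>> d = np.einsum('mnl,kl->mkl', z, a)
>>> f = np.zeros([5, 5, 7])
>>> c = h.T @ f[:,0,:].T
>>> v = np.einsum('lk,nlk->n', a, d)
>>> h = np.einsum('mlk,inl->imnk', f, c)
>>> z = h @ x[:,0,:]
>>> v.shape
(17,)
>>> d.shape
(17, 11, 5)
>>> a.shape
(11, 5)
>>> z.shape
(13, 5, 17, 17)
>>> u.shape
(5, 7, 13, 5)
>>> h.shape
(13, 5, 17, 7)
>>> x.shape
(7, 5, 17)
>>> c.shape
(13, 17, 5)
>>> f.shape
(5, 5, 7)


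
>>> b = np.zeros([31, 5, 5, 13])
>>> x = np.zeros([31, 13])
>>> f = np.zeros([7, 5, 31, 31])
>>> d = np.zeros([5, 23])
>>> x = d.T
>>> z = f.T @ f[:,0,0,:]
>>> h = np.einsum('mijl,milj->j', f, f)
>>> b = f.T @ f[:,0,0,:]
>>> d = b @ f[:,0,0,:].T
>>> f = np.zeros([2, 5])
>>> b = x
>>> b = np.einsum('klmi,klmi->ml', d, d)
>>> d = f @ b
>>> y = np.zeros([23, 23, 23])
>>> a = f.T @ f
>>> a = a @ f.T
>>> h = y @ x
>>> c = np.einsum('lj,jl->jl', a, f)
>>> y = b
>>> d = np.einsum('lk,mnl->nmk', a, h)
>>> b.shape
(5, 31)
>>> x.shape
(23, 5)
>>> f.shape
(2, 5)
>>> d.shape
(23, 23, 2)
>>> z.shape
(31, 31, 5, 31)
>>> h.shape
(23, 23, 5)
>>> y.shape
(5, 31)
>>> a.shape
(5, 2)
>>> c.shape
(2, 5)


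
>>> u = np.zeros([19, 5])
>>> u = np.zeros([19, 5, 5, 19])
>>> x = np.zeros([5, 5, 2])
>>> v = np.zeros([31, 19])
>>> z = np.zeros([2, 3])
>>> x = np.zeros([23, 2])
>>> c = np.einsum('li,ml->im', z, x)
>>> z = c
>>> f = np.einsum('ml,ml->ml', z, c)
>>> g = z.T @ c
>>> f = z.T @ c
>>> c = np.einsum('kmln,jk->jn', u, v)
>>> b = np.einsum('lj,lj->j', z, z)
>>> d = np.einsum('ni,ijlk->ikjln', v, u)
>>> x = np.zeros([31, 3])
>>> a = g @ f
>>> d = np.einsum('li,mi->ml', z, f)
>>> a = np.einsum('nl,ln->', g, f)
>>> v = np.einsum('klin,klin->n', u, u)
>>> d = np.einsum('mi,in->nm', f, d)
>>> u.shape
(19, 5, 5, 19)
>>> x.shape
(31, 3)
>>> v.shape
(19,)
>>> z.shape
(3, 23)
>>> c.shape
(31, 19)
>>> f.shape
(23, 23)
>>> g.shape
(23, 23)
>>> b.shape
(23,)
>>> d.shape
(3, 23)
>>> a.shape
()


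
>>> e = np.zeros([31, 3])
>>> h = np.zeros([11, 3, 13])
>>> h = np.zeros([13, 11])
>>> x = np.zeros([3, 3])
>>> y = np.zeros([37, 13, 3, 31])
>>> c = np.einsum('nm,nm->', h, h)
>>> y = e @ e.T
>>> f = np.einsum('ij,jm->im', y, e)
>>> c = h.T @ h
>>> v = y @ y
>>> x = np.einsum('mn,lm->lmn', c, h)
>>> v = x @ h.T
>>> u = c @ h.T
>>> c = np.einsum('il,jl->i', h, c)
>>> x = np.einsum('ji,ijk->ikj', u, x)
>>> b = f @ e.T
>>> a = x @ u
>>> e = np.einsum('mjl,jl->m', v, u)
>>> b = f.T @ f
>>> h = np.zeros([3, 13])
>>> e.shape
(13,)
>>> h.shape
(3, 13)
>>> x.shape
(13, 11, 11)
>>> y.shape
(31, 31)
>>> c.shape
(13,)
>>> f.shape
(31, 3)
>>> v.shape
(13, 11, 13)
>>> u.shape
(11, 13)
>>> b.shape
(3, 3)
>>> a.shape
(13, 11, 13)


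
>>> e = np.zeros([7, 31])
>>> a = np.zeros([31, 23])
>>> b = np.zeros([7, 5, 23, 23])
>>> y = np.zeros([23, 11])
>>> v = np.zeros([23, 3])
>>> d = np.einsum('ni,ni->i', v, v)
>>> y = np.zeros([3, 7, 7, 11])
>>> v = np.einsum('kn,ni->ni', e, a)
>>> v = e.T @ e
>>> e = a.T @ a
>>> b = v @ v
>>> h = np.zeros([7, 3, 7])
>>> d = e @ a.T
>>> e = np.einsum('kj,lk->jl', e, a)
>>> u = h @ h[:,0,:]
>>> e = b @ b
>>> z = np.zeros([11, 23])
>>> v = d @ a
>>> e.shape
(31, 31)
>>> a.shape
(31, 23)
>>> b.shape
(31, 31)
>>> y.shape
(3, 7, 7, 11)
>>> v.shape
(23, 23)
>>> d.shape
(23, 31)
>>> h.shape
(7, 3, 7)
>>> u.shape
(7, 3, 7)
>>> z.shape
(11, 23)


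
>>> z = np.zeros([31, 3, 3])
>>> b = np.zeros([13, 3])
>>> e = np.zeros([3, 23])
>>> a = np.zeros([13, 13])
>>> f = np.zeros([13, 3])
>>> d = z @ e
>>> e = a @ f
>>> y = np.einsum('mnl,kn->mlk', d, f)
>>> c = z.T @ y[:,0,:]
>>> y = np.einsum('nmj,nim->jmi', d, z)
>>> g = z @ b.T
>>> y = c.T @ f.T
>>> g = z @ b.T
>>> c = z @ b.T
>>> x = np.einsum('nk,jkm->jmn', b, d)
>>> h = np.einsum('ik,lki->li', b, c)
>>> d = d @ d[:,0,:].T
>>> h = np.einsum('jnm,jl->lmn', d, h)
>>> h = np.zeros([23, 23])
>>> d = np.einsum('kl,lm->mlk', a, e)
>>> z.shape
(31, 3, 3)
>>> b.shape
(13, 3)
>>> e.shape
(13, 3)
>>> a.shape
(13, 13)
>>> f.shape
(13, 3)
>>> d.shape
(3, 13, 13)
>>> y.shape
(13, 3, 13)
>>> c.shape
(31, 3, 13)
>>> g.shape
(31, 3, 13)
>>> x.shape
(31, 23, 13)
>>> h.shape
(23, 23)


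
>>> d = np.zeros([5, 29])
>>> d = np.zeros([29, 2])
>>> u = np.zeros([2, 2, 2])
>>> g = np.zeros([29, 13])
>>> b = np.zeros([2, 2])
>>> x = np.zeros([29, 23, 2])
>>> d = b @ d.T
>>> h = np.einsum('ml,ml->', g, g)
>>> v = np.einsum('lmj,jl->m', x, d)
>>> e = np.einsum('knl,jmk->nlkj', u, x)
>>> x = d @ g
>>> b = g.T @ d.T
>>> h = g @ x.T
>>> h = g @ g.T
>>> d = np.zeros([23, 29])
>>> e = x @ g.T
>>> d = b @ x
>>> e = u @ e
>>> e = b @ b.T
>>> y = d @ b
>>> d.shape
(13, 13)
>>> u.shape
(2, 2, 2)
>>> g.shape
(29, 13)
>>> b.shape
(13, 2)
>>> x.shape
(2, 13)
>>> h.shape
(29, 29)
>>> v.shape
(23,)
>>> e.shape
(13, 13)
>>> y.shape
(13, 2)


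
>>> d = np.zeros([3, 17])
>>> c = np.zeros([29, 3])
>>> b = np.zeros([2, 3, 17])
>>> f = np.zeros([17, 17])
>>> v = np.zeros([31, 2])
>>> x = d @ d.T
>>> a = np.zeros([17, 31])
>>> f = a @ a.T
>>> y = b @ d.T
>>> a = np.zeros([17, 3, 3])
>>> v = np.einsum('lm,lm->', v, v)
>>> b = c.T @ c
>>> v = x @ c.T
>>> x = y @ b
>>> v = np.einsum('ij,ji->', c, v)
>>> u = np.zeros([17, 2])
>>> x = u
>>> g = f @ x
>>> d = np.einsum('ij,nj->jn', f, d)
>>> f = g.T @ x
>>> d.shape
(17, 3)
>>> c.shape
(29, 3)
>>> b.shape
(3, 3)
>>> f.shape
(2, 2)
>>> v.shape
()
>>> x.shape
(17, 2)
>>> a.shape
(17, 3, 3)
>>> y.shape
(2, 3, 3)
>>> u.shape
(17, 2)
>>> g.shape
(17, 2)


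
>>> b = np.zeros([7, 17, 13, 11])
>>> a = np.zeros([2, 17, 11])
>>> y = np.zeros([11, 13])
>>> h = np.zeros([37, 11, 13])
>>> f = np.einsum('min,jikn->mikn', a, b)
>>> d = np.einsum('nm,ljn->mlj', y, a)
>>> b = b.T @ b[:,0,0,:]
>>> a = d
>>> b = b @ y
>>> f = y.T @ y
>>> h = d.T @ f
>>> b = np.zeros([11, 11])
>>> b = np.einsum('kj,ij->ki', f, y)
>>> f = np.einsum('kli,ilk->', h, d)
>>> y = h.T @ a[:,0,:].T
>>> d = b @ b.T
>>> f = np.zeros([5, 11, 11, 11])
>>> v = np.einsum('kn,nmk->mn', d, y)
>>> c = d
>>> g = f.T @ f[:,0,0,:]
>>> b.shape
(13, 11)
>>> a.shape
(13, 2, 17)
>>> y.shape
(13, 2, 13)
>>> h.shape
(17, 2, 13)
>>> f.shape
(5, 11, 11, 11)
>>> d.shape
(13, 13)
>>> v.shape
(2, 13)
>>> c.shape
(13, 13)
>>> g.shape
(11, 11, 11, 11)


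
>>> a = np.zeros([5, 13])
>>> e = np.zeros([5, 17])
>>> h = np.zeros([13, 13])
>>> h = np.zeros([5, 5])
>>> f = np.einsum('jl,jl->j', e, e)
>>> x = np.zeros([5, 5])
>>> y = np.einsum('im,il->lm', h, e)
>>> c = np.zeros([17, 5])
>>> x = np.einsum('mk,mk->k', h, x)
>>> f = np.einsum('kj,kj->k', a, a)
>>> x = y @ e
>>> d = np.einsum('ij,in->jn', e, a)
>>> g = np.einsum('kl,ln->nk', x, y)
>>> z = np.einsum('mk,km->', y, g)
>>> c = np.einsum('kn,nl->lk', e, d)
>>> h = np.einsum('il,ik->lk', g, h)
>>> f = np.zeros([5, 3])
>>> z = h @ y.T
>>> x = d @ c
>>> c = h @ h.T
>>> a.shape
(5, 13)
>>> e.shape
(5, 17)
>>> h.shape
(17, 5)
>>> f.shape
(5, 3)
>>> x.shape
(17, 5)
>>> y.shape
(17, 5)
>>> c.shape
(17, 17)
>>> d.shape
(17, 13)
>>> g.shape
(5, 17)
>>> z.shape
(17, 17)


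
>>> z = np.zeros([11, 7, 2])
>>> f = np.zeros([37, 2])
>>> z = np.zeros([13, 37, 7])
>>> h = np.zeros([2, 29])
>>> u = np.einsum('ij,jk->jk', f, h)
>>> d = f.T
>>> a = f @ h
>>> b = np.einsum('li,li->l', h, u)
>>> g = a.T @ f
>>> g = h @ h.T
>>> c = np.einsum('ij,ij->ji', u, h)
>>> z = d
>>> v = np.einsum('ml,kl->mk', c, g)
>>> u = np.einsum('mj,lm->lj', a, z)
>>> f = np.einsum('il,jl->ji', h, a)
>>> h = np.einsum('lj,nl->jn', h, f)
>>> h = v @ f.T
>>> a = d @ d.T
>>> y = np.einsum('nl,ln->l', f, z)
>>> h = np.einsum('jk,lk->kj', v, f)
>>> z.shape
(2, 37)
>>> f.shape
(37, 2)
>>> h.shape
(2, 29)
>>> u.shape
(2, 29)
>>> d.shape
(2, 37)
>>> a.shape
(2, 2)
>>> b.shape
(2,)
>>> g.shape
(2, 2)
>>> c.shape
(29, 2)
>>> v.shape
(29, 2)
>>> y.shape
(2,)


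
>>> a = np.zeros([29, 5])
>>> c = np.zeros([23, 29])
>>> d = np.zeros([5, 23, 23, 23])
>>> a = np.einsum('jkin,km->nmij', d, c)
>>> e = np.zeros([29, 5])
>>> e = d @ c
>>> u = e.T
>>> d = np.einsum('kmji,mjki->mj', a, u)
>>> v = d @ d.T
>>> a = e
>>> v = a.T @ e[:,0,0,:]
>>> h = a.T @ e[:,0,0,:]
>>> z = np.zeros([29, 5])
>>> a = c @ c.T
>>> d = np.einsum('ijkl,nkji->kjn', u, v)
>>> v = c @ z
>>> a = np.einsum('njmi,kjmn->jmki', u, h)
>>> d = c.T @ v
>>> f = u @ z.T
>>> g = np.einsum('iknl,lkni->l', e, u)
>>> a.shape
(23, 23, 29, 5)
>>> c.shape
(23, 29)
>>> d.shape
(29, 5)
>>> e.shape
(5, 23, 23, 29)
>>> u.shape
(29, 23, 23, 5)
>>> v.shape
(23, 5)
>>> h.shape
(29, 23, 23, 29)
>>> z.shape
(29, 5)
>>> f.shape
(29, 23, 23, 29)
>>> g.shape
(29,)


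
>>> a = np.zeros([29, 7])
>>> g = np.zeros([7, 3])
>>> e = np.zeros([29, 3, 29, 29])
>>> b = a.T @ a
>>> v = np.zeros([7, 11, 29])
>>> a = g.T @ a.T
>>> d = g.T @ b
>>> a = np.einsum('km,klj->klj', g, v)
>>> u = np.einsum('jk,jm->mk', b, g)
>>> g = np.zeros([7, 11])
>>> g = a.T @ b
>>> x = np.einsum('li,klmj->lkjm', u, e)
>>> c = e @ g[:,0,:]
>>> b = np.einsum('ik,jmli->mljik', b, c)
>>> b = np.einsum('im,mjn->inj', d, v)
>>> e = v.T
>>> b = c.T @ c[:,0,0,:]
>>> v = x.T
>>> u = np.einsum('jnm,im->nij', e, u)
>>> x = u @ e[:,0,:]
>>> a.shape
(7, 11, 29)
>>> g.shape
(29, 11, 7)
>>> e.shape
(29, 11, 7)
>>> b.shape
(7, 29, 3, 7)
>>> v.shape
(29, 29, 29, 3)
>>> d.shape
(3, 7)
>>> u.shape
(11, 3, 29)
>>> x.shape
(11, 3, 7)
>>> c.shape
(29, 3, 29, 7)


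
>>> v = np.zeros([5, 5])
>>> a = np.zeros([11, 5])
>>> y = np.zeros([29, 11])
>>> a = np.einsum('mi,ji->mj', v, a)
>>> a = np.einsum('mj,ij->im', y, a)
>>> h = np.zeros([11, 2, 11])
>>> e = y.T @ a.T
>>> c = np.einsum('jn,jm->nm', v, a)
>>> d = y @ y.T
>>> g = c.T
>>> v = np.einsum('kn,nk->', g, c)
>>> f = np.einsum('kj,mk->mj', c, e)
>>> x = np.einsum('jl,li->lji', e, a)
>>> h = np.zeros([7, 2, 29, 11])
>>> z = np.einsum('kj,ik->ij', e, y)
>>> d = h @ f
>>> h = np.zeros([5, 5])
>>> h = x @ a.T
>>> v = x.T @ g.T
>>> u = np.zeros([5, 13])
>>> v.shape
(29, 11, 29)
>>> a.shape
(5, 29)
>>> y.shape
(29, 11)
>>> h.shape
(5, 11, 5)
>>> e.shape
(11, 5)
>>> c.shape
(5, 29)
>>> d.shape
(7, 2, 29, 29)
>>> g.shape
(29, 5)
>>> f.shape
(11, 29)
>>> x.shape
(5, 11, 29)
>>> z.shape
(29, 5)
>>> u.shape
(5, 13)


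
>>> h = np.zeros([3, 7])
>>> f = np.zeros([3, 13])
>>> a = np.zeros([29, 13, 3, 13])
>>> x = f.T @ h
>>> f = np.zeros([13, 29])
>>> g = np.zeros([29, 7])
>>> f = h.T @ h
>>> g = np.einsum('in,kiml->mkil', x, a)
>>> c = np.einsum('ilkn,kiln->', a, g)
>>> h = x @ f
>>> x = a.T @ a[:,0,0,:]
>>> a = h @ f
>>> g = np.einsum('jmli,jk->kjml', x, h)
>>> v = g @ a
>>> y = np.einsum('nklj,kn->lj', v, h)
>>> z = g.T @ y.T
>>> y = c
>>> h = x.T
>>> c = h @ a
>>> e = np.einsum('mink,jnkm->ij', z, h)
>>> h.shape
(13, 13, 3, 13)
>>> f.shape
(7, 7)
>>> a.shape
(13, 7)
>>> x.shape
(13, 3, 13, 13)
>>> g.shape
(7, 13, 3, 13)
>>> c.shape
(13, 13, 3, 7)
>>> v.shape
(7, 13, 3, 7)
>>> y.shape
()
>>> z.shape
(13, 3, 13, 3)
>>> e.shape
(3, 13)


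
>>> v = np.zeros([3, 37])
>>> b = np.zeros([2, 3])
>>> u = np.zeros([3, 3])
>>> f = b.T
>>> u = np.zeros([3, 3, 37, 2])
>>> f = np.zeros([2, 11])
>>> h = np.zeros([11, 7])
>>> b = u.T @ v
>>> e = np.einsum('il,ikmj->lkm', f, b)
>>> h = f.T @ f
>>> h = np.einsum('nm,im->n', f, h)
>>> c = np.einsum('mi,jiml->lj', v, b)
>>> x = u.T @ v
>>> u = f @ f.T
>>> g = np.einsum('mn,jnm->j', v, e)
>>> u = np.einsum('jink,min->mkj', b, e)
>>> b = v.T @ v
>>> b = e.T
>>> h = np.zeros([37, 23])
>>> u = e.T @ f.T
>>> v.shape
(3, 37)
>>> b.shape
(3, 37, 11)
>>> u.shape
(3, 37, 2)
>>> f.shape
(2, 11)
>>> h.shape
(37, 23)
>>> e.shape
(11, 37, 3)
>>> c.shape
(37, 2)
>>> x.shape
(2, 37, 3, 37)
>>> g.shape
(11,)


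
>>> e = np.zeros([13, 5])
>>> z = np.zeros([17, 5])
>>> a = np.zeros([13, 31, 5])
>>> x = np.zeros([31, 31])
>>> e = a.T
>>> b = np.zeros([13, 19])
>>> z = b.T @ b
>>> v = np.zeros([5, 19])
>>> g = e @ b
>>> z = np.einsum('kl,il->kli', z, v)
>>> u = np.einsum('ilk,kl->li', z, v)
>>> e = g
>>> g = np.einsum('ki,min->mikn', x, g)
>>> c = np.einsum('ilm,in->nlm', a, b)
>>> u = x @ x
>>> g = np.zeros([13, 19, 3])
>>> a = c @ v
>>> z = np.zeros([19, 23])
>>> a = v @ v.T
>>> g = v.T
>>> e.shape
(5, 31, 19)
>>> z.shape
(19, 23)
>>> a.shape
(5, 5)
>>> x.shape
(31, 31)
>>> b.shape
(13, 19)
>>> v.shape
(5, 19)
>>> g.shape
(19, 5)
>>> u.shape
(31, 31)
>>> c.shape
(19, 31, 5)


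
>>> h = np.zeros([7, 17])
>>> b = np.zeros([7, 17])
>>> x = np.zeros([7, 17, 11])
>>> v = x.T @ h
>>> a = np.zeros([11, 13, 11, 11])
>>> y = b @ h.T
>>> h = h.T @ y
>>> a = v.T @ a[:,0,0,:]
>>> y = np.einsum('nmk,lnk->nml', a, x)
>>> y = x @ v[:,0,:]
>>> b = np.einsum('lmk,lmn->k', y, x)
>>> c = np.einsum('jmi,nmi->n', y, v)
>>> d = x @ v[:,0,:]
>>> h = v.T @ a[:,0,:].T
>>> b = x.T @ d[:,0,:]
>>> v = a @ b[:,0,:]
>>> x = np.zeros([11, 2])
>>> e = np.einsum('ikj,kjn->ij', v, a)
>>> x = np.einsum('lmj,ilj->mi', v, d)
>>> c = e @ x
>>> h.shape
(17, 17, 17)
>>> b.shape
(11, 17, 17)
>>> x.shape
(17, 7)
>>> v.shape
(17, 17, 17)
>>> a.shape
(17, 17, 11)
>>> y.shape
(7, 17, 17)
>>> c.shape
(17, 7)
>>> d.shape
(7, 17, 17)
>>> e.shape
(17, 17)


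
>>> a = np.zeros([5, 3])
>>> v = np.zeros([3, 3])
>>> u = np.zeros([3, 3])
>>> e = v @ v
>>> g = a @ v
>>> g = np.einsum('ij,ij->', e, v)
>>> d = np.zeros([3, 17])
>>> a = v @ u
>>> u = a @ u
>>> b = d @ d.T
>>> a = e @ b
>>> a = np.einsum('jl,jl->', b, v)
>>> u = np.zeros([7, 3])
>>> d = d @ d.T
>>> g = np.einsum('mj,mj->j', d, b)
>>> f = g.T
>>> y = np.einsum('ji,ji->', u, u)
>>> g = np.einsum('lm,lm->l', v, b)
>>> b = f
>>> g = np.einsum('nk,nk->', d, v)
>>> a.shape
()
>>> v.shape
(3, 3)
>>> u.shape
(7, 3)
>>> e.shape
(3, 3)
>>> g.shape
()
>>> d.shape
(3, 3)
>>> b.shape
(3,)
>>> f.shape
(3,)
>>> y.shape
()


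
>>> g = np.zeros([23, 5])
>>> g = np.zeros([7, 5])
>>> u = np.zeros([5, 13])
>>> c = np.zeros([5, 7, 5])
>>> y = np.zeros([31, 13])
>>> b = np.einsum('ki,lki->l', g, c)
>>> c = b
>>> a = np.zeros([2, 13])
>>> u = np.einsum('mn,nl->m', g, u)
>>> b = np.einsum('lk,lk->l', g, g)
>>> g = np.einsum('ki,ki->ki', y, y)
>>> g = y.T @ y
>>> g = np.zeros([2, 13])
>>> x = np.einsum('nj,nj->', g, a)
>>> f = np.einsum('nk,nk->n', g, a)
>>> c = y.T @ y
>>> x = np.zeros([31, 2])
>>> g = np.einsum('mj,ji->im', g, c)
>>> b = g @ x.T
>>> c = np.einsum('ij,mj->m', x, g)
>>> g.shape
(13, 2)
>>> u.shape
(7,)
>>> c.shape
(13,)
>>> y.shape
(31, 13)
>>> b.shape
(13, 31)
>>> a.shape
(2, 13)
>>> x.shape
(31, 2)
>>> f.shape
(2,)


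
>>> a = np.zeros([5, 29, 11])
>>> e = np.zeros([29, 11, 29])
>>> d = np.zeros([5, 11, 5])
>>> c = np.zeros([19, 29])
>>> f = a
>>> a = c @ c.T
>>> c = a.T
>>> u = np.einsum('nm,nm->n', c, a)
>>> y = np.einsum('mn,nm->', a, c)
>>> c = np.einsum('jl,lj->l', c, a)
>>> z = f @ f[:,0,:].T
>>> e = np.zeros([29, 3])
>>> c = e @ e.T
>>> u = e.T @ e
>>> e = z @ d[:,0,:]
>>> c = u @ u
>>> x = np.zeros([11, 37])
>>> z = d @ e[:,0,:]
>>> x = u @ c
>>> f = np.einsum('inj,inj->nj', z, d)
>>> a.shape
(19, 19)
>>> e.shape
(5, 29, 5)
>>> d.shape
(5, 11, 5)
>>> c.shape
(3, 3)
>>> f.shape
(11, 5)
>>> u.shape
(3, 3)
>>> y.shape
()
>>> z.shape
(5, 11, 5)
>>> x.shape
(3, 3)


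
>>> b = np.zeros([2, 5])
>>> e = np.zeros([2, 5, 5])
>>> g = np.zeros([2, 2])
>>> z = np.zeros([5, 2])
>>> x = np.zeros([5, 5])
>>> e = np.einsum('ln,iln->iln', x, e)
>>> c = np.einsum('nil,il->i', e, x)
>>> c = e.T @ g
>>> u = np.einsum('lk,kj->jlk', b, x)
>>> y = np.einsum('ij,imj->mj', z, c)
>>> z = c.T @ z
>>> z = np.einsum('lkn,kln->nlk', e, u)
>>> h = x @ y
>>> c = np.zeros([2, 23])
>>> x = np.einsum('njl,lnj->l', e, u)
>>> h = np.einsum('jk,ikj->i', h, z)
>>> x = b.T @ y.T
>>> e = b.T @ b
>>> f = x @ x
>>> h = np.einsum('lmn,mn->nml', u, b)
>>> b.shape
(2, 5)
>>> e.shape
(5, 5)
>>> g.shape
(2, 2)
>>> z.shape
(5, 2, 5)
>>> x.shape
(5, 5)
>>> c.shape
(2, 23)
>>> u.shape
(5, 2, 5)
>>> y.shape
(5, 2)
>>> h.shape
(5, 2, 5)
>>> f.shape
(5, 5)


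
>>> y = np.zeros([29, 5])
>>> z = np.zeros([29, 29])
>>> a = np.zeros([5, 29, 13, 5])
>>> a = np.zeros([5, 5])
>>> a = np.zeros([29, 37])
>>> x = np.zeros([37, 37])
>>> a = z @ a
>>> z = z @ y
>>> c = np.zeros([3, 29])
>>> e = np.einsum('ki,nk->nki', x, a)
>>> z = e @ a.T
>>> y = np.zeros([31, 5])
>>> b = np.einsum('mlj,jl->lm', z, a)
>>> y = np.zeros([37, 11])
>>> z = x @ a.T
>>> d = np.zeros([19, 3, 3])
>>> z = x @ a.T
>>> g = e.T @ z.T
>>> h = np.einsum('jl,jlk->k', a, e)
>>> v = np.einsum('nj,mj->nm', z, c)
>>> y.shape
(37, 11)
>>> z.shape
(37, 29)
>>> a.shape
(29, 37)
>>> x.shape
(37, 37)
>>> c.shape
(3, 29)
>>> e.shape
(29, 37, 37)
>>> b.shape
(37, 29)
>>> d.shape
(19, 3, 3)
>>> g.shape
(37, 37, 37)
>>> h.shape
(37,)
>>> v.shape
(37, 3)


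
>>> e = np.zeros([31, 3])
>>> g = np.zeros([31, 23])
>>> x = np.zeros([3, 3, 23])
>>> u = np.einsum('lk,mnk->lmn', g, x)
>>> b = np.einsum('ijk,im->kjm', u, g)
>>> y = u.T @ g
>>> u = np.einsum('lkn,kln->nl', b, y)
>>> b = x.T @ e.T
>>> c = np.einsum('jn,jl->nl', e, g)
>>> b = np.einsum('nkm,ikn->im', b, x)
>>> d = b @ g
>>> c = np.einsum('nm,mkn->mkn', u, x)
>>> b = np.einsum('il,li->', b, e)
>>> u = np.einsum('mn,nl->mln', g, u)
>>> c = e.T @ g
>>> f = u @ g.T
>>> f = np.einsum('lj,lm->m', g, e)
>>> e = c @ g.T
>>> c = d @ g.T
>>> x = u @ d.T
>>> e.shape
(3, 31)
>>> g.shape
(31, 23)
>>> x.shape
(31, 3, 3)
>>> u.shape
(31, 3, 23)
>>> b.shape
()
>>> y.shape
(3, 3, 23)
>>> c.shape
(3, 31)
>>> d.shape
(3, 23)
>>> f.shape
(3,)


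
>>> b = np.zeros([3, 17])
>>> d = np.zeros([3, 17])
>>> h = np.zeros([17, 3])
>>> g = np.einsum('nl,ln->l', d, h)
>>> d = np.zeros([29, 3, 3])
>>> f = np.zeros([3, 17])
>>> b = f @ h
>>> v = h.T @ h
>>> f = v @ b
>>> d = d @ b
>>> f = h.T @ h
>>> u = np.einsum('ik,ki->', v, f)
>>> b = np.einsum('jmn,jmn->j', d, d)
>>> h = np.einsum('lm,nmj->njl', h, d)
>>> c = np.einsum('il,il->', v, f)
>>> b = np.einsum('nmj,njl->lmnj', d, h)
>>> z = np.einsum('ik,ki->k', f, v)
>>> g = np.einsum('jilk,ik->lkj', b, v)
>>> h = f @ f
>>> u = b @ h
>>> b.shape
(17, 3, 29, 3)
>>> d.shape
(29, 3, 3)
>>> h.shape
(3, 3)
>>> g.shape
(29, 3, 17)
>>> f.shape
(3, 3)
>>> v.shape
(3, 3)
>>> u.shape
(17, 3, 29, 3)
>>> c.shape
()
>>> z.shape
(3,)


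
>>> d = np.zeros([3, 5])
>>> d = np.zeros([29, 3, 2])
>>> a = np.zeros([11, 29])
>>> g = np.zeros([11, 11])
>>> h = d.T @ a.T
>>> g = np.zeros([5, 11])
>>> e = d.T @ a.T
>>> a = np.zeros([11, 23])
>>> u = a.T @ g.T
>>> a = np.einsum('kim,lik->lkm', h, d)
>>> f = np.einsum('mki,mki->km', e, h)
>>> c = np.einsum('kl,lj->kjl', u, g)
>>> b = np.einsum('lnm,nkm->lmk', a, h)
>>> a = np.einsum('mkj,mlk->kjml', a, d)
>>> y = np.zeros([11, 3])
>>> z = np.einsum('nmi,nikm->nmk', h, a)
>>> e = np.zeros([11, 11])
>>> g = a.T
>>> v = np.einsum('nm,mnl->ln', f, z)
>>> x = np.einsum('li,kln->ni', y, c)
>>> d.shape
(29, 3, 2)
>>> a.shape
(2, 11, 29, 3)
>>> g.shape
(3, 29, 11, 2)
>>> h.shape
(2, 3, 11)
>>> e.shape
(11, 11)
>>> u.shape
(23, 5)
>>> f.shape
(3, 2)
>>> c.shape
(23, 11, 5)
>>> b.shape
(29, 11, 3)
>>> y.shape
(11, 3)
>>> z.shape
(2, 3, 29)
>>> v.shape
(29, 3)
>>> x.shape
(5, 3)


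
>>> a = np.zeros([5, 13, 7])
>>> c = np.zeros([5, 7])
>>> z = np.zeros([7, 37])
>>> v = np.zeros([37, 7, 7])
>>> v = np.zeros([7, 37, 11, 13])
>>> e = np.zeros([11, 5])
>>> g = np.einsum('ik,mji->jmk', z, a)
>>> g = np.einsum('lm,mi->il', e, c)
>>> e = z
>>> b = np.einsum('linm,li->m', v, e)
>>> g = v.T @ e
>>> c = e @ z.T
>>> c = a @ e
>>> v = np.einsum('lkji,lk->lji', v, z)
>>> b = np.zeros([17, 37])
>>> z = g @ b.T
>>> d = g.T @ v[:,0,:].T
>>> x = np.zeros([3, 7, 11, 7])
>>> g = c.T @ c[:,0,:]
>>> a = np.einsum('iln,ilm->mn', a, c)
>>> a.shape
(37, 7)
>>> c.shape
(5, 13, 37)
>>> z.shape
(13, 11, 37, 17)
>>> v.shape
(7, 11, 13)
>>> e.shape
(7, 37)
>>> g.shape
(37, 13, 37)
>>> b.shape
(17, 37)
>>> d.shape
(37, 37, 11, 7)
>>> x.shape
(3, 7, 11, 7)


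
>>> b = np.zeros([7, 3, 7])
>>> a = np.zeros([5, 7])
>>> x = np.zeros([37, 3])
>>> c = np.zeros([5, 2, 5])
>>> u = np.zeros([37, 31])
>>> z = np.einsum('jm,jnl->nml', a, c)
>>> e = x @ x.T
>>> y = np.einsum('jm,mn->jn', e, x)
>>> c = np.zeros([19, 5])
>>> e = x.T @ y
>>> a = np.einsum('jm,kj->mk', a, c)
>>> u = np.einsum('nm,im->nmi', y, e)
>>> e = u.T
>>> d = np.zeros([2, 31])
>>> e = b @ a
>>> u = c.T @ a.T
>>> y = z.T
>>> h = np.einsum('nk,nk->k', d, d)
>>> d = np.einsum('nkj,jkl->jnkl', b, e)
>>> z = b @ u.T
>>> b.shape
(7, 3, 7)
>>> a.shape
(7, 19)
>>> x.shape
(37, 3)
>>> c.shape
(19, 5)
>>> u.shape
(5, 7)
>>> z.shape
(7, 3, 5)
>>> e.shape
(7, 3, 19)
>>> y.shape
(5, 7, 2)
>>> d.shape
(7, 7, 3, 19)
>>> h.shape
(31,)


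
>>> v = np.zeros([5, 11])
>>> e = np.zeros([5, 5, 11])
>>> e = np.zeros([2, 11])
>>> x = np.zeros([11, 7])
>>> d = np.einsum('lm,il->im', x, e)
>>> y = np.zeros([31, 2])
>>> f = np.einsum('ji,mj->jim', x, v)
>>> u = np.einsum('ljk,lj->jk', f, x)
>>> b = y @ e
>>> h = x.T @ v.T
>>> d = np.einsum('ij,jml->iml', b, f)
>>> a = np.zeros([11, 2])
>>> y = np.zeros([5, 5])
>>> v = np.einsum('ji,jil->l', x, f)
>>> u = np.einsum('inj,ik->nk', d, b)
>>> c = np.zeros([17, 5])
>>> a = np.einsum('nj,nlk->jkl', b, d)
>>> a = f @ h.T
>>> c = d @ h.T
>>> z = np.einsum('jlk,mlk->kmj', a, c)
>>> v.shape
(5,)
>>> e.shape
(2, 11)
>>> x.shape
(11, 7)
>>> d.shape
(31, 7, 5)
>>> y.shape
(5, 5)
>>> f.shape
(11, 7, 5)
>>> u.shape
(7, 11)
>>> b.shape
(31, 11)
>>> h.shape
(7, 5)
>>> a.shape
(11, 7, 7)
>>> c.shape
(31, 7, 7)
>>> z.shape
(7, 31, 11)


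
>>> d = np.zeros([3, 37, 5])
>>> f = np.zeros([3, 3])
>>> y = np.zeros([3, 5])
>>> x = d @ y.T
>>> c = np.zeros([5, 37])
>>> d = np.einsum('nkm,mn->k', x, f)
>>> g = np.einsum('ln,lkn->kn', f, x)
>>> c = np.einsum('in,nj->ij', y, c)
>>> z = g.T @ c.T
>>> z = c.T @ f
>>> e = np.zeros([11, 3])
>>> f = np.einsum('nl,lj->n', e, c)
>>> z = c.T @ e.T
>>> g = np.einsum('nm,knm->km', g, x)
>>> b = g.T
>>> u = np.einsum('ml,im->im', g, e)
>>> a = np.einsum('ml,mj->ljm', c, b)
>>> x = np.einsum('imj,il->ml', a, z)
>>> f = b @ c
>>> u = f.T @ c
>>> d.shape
(37,)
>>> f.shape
(3, 37)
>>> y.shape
(3, 5)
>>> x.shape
(3, 11)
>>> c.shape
(3, 37)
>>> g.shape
(3, 3)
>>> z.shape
(37, 11)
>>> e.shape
(11, 3)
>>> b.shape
(3, 3)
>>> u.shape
(37, 37)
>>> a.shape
(37, 3, 3)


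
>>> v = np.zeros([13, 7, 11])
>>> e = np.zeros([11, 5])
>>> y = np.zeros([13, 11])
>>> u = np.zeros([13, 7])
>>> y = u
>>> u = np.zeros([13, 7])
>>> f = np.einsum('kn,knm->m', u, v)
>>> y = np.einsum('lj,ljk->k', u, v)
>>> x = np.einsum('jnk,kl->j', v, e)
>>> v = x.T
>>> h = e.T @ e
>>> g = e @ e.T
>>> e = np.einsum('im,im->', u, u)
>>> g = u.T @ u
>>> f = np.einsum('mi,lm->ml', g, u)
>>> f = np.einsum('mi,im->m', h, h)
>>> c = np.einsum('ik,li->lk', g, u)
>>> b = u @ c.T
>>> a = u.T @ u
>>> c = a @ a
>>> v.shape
(13,)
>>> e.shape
()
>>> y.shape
(11,)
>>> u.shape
(13, 7)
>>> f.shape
(5,)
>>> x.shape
(13,)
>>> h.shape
(5, 5)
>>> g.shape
(7, 7)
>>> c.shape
(7, 7)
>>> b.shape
(13, 13)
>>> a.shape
(7, 7)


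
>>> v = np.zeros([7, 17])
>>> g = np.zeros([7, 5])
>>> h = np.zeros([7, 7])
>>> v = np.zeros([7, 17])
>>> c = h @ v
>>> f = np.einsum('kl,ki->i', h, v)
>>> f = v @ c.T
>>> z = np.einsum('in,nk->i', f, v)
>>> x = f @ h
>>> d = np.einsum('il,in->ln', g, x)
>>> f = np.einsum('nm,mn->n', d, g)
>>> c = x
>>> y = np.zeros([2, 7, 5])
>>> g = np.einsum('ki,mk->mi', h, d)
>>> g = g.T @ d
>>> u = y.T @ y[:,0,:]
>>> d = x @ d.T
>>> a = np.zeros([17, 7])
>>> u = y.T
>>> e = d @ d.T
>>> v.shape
(7, 17)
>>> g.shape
(7, 7)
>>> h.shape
(7, 7)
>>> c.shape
(7, 7)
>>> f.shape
(5,)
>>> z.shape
(7,)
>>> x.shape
(7, 7)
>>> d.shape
(7, 5)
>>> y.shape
(2, 7, 5)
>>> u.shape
(5, 7, 2)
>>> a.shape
(17, 7)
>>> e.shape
(7, 7)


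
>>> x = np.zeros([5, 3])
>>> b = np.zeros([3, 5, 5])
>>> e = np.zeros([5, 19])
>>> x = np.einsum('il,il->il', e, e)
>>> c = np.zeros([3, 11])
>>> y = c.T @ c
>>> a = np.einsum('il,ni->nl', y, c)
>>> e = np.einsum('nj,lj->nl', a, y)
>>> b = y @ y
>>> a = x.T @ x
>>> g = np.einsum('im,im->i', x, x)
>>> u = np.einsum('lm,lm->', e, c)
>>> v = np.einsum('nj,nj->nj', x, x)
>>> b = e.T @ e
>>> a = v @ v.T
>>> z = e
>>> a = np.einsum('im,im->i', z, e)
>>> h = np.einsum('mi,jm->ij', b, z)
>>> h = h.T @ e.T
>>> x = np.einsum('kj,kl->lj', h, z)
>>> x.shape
(11, 3)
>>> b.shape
(11, 11)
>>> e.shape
(3, 11)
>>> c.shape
(3, 11)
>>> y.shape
(11, 11)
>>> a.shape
(3,)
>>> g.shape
(5,)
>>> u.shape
()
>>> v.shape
(5, 19)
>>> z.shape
(3, 11)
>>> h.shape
(3, 3)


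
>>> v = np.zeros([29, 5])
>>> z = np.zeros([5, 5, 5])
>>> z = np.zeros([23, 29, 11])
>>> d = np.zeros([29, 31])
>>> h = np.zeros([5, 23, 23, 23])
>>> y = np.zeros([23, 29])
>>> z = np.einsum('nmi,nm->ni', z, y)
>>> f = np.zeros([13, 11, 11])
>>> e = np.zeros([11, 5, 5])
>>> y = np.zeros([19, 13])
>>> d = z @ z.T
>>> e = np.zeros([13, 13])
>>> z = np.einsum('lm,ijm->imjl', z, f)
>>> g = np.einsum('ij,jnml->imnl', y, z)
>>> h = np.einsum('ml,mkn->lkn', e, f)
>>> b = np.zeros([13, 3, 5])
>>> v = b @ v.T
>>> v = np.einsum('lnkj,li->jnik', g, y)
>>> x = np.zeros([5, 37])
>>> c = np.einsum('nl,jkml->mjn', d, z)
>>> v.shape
(23, 11, 13, 11)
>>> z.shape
(13, 11, 11, 23)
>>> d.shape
(23, 23)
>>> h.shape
(13, 11, 11)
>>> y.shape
(19, 13)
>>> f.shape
(13, 11, 11)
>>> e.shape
(13, 13)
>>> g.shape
(19, 11, 11, 23)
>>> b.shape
(13, 3, 5)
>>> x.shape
(5, 37)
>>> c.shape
(11, 13, 23)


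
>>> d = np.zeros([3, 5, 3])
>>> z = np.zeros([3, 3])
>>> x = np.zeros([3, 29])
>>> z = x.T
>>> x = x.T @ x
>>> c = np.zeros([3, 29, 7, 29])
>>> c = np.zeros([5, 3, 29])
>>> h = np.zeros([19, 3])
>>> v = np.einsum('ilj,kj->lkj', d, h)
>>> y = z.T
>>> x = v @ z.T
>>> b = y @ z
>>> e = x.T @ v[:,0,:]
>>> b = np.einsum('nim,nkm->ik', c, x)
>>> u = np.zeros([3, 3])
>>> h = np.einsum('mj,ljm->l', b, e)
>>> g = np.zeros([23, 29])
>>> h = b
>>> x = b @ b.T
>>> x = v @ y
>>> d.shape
(3, 5, 3)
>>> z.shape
(29, 3)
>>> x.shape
(5, 19, 29)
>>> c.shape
(5, 3, 29)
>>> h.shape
(3, 19)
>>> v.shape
(5, 19, 3)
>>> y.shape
(3, 29)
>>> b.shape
(3, 19)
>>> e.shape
(29, 19, 3)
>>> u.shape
(3, 3)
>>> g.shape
(23, 29)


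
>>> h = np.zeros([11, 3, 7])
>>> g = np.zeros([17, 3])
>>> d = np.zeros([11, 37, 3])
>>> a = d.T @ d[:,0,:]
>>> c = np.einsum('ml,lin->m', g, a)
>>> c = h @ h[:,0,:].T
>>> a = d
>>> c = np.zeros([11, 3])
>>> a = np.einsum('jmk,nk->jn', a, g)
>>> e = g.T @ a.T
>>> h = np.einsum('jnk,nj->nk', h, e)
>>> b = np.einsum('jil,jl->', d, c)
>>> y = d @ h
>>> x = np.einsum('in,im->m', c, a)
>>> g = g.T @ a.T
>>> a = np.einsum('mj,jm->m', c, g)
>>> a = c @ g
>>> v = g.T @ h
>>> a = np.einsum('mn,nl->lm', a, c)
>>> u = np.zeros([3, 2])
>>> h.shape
(3, 7)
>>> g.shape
(3, 11)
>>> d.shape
(11, 37, 3)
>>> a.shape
(3, 11)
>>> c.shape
(11, 3)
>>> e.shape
(3, 11)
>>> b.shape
()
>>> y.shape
(11, 37, 7)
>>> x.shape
(17,)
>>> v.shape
(11, 7)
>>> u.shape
(3, 2)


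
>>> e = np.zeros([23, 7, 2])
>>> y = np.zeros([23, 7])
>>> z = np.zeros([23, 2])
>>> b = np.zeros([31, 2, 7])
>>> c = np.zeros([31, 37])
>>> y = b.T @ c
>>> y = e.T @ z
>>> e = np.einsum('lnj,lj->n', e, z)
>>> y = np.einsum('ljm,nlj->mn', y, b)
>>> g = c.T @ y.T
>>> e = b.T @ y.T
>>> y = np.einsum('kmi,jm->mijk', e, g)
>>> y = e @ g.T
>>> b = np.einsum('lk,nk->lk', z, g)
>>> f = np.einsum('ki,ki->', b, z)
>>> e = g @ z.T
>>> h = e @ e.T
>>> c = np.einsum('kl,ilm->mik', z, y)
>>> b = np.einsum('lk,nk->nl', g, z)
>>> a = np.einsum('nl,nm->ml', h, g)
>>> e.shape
(37, 23)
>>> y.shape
(7, 2, 37)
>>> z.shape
(23, 2)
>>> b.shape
(23, 37)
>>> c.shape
(37, 7, 23)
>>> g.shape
(37, 2)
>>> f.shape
()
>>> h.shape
(37, 37)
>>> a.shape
(2, 37)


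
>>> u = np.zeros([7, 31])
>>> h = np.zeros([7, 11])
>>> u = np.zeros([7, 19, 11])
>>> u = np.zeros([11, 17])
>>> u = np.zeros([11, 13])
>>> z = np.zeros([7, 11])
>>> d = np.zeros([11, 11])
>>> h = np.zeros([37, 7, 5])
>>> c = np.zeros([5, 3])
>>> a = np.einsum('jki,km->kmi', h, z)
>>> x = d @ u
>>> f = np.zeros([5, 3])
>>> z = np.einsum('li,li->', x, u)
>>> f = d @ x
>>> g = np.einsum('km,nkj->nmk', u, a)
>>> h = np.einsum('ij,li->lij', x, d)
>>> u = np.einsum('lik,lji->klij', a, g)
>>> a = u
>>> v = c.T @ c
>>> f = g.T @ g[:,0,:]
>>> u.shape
(5, 7, 11, 13)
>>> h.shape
(11, 11, 13)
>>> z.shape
()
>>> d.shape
(11, 11)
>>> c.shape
(5, 3)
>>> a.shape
(5, 7, 11, 13)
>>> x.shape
(11, 13)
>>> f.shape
(11, 13, 11)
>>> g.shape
(7, 13, 11)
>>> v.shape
(3, 3)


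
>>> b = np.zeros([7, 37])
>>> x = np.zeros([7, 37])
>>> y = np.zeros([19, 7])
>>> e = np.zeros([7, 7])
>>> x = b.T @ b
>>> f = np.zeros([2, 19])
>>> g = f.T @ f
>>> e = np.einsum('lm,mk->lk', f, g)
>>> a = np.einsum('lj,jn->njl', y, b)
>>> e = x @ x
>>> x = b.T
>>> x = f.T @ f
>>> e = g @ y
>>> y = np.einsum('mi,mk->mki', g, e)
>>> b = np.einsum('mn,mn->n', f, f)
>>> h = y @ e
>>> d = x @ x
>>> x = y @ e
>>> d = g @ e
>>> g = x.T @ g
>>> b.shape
(19,)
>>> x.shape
(19, 7, 7)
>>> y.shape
(19, 7, 19)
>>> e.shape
(19, 7)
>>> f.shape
(2, 19)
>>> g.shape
(7, 7, 19)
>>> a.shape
(37, 7, 19)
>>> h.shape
(19, 7, 7)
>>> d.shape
(19, 7)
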